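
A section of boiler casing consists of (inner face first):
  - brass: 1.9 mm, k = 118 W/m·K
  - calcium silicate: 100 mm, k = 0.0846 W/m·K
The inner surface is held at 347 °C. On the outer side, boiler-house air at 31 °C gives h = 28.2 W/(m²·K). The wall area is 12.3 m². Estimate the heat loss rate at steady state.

Q ≈ 3190 W

Thermal resistances in series:
R_brass = L/(kA) = 0.0019/(118×12.3) = 1.309×10^-6 K/W
R_calcium silicate = L/(kA) = 0.1/(0.0846×12.3) = 0.0961 K/W
R_outer film = 1/(h_o·A) = 1/(28.2×12.3) = 0.002883 K/W
R_total = 0.09898 K/W
Q = ΔT / R_total = 316 / 0.09898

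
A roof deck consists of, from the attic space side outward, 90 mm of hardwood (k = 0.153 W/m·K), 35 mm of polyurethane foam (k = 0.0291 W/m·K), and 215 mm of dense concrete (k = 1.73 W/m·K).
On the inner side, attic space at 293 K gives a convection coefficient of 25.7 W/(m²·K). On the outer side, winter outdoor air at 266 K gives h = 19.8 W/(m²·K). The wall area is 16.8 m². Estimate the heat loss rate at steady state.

Q ≈ 226 W

Using the resistance-network approach (series):
R_inner film = 1/(h_i·A) = 1/(25.7×16.8) = 0.002316 K/W
R_hardwood = L/(kA) = 0.09/(0.153×16.8) = 0.03501 K/W
R_polyurethane foam = L/(kA) = 0.035/(0.0291×16.8) = 0.07159 K/W
R_dense concrete = L/(kA) = 0.215/(1.73×16.8) = 0.007397 K/W
R_outer film = 1/(h_o·A) = 1/(19.8×16.8) = 0.003006 K/W
R_total = 0.1193 K/W
Q = ΔT / R_total = 27 / 0.1193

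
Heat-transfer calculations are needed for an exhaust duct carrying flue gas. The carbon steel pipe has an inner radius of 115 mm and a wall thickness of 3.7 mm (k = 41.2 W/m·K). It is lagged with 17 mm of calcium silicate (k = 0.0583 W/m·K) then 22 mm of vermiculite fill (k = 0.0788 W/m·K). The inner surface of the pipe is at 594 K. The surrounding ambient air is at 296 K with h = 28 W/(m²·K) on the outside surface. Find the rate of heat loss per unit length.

q′ ≈ 423 W/m

Radial resistances (cylindrical: R_cond = ln(r_o/r_i)/(2πkL), R_conv = 1/(h·2πrL)):
R_carbon steel pipe wall = ln(118.7/115)/(2π×41.2×1) = 1.223×10^-4 K/W
R_calcium silicate = ln(135.7/118.7)/(2π×0.0583×1) = 0.3654 K/W
R_vermiculite fill = ln(157.7/135.7)/(2π×0.0788×1) = 0.3035 K/W
R_outer film = 1/(h_o·2πr_oL) = 1/(28×2π×0.1577×1) = 0.03604 K/W
R_total = 0.705 K/W
Q = ΔT/R_total = 298/0.705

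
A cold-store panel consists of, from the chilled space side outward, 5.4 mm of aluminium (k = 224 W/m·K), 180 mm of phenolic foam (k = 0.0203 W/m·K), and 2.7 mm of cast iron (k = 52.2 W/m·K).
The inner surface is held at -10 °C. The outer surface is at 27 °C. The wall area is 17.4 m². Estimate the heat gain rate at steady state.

Q ≈ 72.6 W

Thermal resistances in series:
R_aluminium = L/(kA) = 0.0054/(224×17.4) = 1.385×10^-6 K/W
R_phenolic foam = L/(kA) = 0.18/(0.0203×17.4) = 0.5096 K/W
R_cast iron = L/(kA) = 0.0027/(52.2×17.4) = 2.973×10^-6 K/W
R_total = 0.5096 K/W
Q = ΔT / R_total = 37 / 0.5096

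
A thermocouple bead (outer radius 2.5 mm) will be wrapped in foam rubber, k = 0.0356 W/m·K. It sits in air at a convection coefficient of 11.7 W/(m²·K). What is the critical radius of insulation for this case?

For a sphere r_cr = 2k/h = 2×0.0356/11.7
r_cr = 6.09 mm; since the bare radius (2.5 mm) is below r_cr, adding a thin layer of insulation will *increase* heat loss.

r_cr ≈ 6.09 mm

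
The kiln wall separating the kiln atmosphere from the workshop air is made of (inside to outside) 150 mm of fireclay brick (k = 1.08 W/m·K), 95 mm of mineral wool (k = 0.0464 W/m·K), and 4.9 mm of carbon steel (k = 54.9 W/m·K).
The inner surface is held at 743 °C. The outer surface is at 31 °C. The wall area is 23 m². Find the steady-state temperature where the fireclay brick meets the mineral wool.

Using the resistance-network approach (series):
R_fireclay brick = L/(kA) = 0.15/(1.08×23) = 0.006039 K/W
R_mineral wool = L/(kA) = 0.095/(0.0464×23) = 0.08902 K/W
R_carbon steel = L/(kA) = 0.0049/(54.9×23) = 3.881×10^-6 K/W
R_total = 0.09506 K/W;  Q = ΔT/R_total = 712/0.09506 = 7490 W
T_interface = T_inner − Q·ΣR(inner→interface) = 743 − 7490×0.006039

T ≈ 698 °C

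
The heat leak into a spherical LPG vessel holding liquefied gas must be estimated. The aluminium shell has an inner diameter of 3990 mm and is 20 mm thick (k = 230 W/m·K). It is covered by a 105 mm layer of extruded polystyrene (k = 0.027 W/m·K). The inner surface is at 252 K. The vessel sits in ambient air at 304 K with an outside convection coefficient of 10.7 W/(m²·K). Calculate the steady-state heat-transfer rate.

Each spherical layer contributes R = (1/r_i − 1/r_o)/(4πk):
R_aluminium shell = (1/1.995 − 1/2.015)/(4π×230) = 1.721×10^-6 K/W
R_extruded polystyrene = (1/2.015 − 1/2.12)/(4π×0.027) = 0.07244 K/W
R_outer film = 1/(h·4πr_o²) = 1/(10.7×4π×2.12²) = 0.001655 K/W
R_total = 0.0741 K/W
Q = ΔT/R_total = 52/0.0741

Q ≈ 702 W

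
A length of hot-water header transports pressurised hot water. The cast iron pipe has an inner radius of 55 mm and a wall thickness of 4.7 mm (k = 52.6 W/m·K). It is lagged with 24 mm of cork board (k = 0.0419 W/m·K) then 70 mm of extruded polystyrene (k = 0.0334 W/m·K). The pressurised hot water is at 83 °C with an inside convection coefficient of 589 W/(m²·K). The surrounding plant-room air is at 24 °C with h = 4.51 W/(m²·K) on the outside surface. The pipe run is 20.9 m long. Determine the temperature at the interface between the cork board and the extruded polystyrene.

T ≈ 65.8 °C

Per-layer cylindrical resistances, series-summed:
R_inner film = 1/(h_i·2πr₁L) = 1/(589×2π×0.055×20.9) = 2.351×10^-4 K/W
R_cast iron pipe wall = ln(59.7/55)/(2π×52.6×20.9) = 1.187×10^-5 K/W
R_cork board = ln(83.7/59.7)/(2π×0.0419×20.9) = 0.06141 K/W
R_extruded polystyrene = ln(153.7/83.7)/(2π×0.0334×20.9) = 0.1386 K/W
R_outer film = 1/(h_o·2πr_oL) = 1/(4.51×2π×0.1537×20.9) = 0.01099 K/W
R_total = 0.2112 K/W
Q = ΔT/R_total = 59/0.2112
Q = 279 W
T_interface = T_inner − Q·ΣR(inner→interface) = 83 − 279×0.06166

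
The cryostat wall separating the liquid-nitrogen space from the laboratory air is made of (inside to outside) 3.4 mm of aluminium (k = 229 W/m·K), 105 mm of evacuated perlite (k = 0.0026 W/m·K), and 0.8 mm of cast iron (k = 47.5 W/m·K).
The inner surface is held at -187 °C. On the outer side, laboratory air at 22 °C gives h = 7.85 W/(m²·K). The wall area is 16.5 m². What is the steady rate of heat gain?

Q ≈ 85.1 W

Series thermal resistances:
R_aluminium = L/(kA) = 0.0034/(229×16.5) = 8.998×10^-7 K/W
R_evacuated perlite = L/(kA) = 0.105/(0.0026×16.5) = 2.448 K/W
R_cast iron = L/(kA) = 0.0008/(47.5×16.5) = 1.021×10^-6 K/W
R_outer film = 1/(h_o·A) = 1/(7.85×16.5) = 0.007721 K/W
R_total = 2.455 K/W
Q = ΔT / R_total = 209 / 2.455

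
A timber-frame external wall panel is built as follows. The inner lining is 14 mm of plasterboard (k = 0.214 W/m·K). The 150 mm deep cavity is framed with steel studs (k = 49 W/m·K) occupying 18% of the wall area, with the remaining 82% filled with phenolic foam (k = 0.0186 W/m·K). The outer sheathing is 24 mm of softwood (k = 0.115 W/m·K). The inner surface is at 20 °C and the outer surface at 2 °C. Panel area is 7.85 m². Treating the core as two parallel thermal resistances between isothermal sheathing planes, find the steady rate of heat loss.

Q ≈ 485 W

Sheathing layers in series; stud and cavity paths in parallel between them.
R_inner = 0.014/(0.214×7.85) = 0.008334 K/W
R_stud  = 0.15/(49×0.18×7.85) = 0.002166 K/W
R_cav   = 0.15/(0.0186×0.82×7.85) = 1.253 K/W
1/R_core = 1/R_stud + 1/R_cav → R_core = 0.002163 K/W
R_outer = 0.024/(0.115×7.85) = 0.02659 K/W
R_total = 0.03708 K/W
Q = ΔT/R_total = 18/0.03708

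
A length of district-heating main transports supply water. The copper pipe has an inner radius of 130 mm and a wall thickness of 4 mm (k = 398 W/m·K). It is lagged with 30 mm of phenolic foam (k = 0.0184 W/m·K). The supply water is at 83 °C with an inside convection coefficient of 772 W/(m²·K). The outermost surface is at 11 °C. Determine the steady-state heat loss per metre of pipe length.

Cylindrical conduction, so R = ln(r₂/r₁)/(2πkL) per layer, in series:
R_inner film = 1/(h_i·2πr₁L) = 1/(772×2π×0.13×1) = 0.001586 K/W
R_copper pipe wall = ln(134/130)/(2π×398×1) = 1.212×10^-5 K/W
R_phenolic foam = ln(164/134)/(2π×0.0184×1) = 1.747 K/W
R_total = 1.749 K/W
Q = ΔT/R_total = 72/1.749

q′ ≈ 41.2 W/m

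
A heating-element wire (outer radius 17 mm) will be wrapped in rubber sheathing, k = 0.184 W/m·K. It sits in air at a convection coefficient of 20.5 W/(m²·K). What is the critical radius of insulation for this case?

r_cr ≈ 8.98 mm

For a cylinder r_cr = k/h = 0.184/20.5
r_cr = 8.98 mm; since the bare radius (17 mm) is above r_cr, any added insulation will reduce heat loss.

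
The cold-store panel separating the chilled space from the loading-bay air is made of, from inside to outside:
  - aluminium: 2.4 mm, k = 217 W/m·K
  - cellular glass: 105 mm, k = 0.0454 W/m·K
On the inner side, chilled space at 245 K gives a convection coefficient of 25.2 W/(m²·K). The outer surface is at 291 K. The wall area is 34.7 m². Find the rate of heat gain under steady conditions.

Treating each layer as a thermal resistance in series:
R_inner film = 1/(h_i·A) = 1/(25.2×34.7) = 0.001144 K/W
R_aluminium = L/(kA) = 0.0024/(217×34.7) = 3.187×10^-7 K/W
R_cellular glass = L/(kA) = 0.105/(0.0454×34.7) = 0.06665 K/W
R_total = 0.06779 K/W
Q = ΔT / R_total = 46 / 0.06779

Q ≈ 679 W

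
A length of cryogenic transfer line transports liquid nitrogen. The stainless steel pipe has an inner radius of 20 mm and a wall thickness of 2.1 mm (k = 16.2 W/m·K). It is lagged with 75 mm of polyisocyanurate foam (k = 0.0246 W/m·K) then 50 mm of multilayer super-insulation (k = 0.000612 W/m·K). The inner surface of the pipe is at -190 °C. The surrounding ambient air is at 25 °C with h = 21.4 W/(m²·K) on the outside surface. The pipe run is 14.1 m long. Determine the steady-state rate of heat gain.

Q ≈ 25.8 W

Treating each annulus and film as a series resistance:
R_stainless steel pipe wall = ln(22.1/20)/(2π×16.2×14.1) = 6.957×10^-5 K/W
R_polyisocyanurate foam = ln(97.1/22.1)/(2π×0.0246×14.1) = 0.6792 K/W
R_multilayer super-insulation = ln(147.1/97.1)/(2π×0.000612×14.1) = 7.661 K/W
R_outer film = 1/(h_o·2πr_oL) = 1/(21.4×2π×0.1471×14.1) = 0.003586 K/W
R_total = 8.344 K/W
Q = ΔT/R_total = 215/8.344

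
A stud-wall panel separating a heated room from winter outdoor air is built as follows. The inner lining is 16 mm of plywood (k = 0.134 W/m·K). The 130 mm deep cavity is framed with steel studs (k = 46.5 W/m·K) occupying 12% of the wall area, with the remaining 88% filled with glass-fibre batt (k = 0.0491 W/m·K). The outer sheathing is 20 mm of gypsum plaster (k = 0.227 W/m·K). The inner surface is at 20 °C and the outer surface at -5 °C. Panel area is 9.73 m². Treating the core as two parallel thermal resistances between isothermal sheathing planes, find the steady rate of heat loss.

Q ≈ 1050 W

Sheathing layers in series; stud and cavity paths in parallel between them.
R_inner = 0.016/(0.134×9.73) = 0.01227 K/W
R_stud  = 0.13/(46.5×0.12×9.73) = 0.002394 K/W
R_cav   = 0.13/(0.0491×0.88×9.73) = 0.3092 K/W
1/R_core = 1/R_stud + 1/R_cav → R_core = 0.002376 K/W
R_outer = 0.02/(0.227×9.73) = 0.009055 K/W
R_total = 0.0237 K/W
Q = ΔT/R_total = 25/0.0237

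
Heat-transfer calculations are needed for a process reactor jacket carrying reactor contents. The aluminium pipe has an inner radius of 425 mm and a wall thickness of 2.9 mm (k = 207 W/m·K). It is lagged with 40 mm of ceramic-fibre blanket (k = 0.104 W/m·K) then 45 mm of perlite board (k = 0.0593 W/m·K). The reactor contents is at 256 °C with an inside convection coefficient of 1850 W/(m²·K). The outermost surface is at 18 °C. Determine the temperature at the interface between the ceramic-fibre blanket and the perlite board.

Treating each annulus and film as a series resistance:
R_inner film = 1/(h_i·2πr₁L) = 1/(1850×2π×0.425×1) = 2.024×10^-4 K/W
R_aluminium pipe wall = ln(427.9/425)/(2π×207×1) = 5.229×10^-6 K/W
R_ceramic-fibre blanket = ln(467.9/427.9)/(2π×0.104×1) = 0.1368 K/W
R_perlite board = ln(512.9/467.9)/(2π×0.0593×1) = 0.2465 K/W
R_total = 0.3834 K/W
Q = ΔT/R_total = 238/0.3834
Q = 621 W/m
T_interface = T_inner − Q·ΣR(inner→interface) = 256 − 621×0.137

T ≈ 171 °C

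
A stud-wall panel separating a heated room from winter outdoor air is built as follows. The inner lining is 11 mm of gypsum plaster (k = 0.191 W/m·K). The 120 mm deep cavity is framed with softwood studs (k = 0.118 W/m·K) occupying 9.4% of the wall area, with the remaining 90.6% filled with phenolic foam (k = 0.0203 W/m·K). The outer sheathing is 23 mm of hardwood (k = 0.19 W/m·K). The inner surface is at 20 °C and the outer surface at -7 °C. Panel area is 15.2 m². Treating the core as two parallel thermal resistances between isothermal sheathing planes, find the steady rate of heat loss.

Sheathing layers in series; stud and cavity paths in parallel between them.
R_inner = 0.011/(0.191×15.2) = 0.003789 K/W
R_stud  = 0.12/(0.118×0.094×15.2) = 0.7118 K/W
R_cav   = 0.12/(0.0203×0.906×15.2) = 0.4293 K/W
1/R_core = 1/R_stud + 1/R_cav → R_core = 0.2678 K/W
R_outer = 0.023/(0.19×15.2) = 0.007964 K/W
R_total = 0.2795 K/W
Q = ΔT/R_total = 27/0.2795

Q ≈ 96.6 W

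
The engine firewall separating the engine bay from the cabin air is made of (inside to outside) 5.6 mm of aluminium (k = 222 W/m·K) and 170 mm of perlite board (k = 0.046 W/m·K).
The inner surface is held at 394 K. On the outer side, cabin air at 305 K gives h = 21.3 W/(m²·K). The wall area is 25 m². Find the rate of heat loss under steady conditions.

Series thermal resistances:
R_aluminium = L/(kA) = 0.0056/(222×25) = 1.009×10^-6 K/W
R_perlite board = L/(kA) = 0.17/(0.046×25) = 0.1478 K/W
R_outer film = 1/(h_o·A) = 1/(21.3×25) = 0.001878 K/W
R_total = 0.1497 K/W
Q = ΔT / R_total = 89 / 0.1497

Q ≈ 595 W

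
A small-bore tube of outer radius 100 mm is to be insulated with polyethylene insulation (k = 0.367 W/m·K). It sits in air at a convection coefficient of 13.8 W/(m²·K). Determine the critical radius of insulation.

r_cr ≈ 26.6 mm

For a cylinder r_cr = k/h = 0.367/13.8
r_cr = 26.6 mm; since the bare radius (100 mm) is above r_cr, any added insulation will reduce heat loss.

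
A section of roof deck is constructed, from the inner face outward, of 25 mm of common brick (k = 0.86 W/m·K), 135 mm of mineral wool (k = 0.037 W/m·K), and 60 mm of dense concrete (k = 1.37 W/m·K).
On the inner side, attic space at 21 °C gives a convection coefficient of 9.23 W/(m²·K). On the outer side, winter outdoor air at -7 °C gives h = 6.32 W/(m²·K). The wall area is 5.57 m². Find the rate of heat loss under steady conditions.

Using the resistance-network approach (series):
R_inner film = 1/(h_i·A) = 1/(9.23×5.57) = 0.01945 K/W
R_common brick = L/(kA) = 0.025/(0.86×5.57) = 0.005219 K/W
R_mineral wool = L/(kA) = 0.135/(0.037×5.57) = 0.6551 K/W
R_dense concrete = L/(kA) = 0.06/(1.37×5.57) = 0.007863 K/W
R_outer film = 1/(h_o·A) = 1/(6.32×5.57) = 0.02841 K/W
R_total = 0.716 K/W
Q = ΔT / R_total = 28 / 0.716

Q ≈ 39.1 W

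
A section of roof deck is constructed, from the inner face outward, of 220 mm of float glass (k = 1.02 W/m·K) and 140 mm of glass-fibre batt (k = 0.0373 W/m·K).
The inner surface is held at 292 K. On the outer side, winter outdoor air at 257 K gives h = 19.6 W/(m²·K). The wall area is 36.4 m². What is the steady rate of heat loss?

Series thermal resistances:
R_float glass = L/(kA) = 0.22/(1.02×36.4) = 0.005925 K/W
R_glass-fibre batt = L/(kA) = 0.14/(0.0373×36.4) = 0.1031 K/W
R_outer film = 1/(h_o·A) = 1/(19.6×36.4) = 0.001402 K/W
R_total = 0.1104 K/W
Q = ΔT / R_total = 35 / 0.1104

Q ≈ 317 W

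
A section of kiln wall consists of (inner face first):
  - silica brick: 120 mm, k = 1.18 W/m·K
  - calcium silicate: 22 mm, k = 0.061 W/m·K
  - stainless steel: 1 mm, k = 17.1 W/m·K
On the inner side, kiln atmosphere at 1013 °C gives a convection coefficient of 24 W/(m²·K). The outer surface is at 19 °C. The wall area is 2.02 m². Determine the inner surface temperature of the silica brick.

Treating each layer as a thermal resistance in series:
R_inner film = 1/(h_i·A) = 1/(24×2.02) = 0.02063 K/W
R_silica brick = L/(kA) = 0.12/(1.18×2.02) = 0.05034 K/W
R_calcium silicate = L/(kA) = 0.022/(0.061×2.02) = 0.1785 K/W
R_stainless steel = L/(kA) = 0.001/(17.1×2.02) = 2.895×10^-5 K/W
R_total = 0.2495 K/W;  Q = ΔT/R_total = 994/0.2495 = 3983 W
T_interface = T_inner − Q·ΣR(inner→interface) = 1013 − 3980×0.02063

T ≈ 931 °C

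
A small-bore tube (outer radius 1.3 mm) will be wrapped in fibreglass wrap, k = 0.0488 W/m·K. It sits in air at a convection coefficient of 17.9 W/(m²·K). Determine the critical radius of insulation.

r_cr ≈ 2.73 mm

For a cylinder r_cr = k/h = 0.0488/17.9
r_cr = 2.73 mm; since the bare radius (1.3 mm) is below r_cr, adding a thin layer of insulation will *increase* heat loss.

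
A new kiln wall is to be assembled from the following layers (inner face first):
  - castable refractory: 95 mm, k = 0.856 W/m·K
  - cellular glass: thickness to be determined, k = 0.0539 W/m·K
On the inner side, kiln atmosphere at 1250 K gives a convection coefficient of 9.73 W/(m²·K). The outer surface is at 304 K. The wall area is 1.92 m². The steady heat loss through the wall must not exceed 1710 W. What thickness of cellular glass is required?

L ≈ 45.7 mm

Treating each layer as a thermal resistance in series:
R_inner film = 1/(h_i·A) = 1/(9.73×1.92) = 0.05353 K/W
R_castable refractory = L/(kA) = 0.095/(0.856×1.92) = 0.0578 K/W
Sum of the known resistances R_other = 0.1113 K/W
Required total resistance R_tot = ΔT/Q_allow = 946/1710 = 0.5532 K/W
R_cellular glass = R_tot − R_other = 0.4419 K/W
L = R·k·A = 0.4419×0.0539×1.92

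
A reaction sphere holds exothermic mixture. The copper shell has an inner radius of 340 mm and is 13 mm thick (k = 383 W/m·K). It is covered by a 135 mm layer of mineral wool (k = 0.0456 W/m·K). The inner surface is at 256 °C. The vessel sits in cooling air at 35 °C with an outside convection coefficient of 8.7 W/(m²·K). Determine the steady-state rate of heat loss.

Radial (spherical) resistances in series:
R_copper shell = (1/0.34 − 1/0.353)/(4π×383) = 2.251×10^-5 K/W
R_mineral wool = (1/0.353 − 1/0.488)/(4π×0.0456) = 1.368 K/W
R_outer film = 1/(h·4πr_o²) = 1/(8.7×4π×0.488²) = 0.03841 K/W
R_total = 1.406 K/W
Q = ΔT/R_total = 221/1.406

Q ≈ 157 W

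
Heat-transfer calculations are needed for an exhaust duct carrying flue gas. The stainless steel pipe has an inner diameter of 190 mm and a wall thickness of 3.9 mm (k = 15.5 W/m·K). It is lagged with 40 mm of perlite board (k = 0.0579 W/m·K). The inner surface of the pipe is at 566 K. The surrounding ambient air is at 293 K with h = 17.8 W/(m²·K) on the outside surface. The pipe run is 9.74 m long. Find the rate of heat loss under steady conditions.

Q ≈ 2660 W

Cylindrical conduction, so R = ln(r₂/r₁)/(2πkL) per layer, in series:
R_stainless steel pipe wall = ln(98.9/95)/(2π×15.5×9.74) = 4.241×10^-5 K/W
R_perlite board = ln(138.9/98.9)/(2π×0.0579×9.74) = 0.09585 K/W
R_outer film = 1/(h_o·2πr_oL) = 1/(17.8×2π×0.1389×9.74) = 0.006609 K/W
R_total = 0.1025 K/W
Q = ΔT/R_total = 273/0.1025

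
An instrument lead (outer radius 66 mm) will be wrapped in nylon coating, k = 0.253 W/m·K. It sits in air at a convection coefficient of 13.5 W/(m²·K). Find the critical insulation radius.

For a cylinder r_cr = k/h = 0.253/13.5
r_cr = 18.7 mm; since the bare radius (66 mm) is above r_cr, any added insulation will reduce heat loss.

r_cr ≈ 18.7 mm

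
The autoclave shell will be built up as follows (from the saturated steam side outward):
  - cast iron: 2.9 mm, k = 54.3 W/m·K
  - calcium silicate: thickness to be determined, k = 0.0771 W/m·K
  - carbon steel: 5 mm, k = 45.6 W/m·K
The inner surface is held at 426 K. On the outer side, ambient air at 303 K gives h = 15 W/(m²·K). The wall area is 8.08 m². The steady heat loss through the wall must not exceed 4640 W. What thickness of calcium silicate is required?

Treating each layer as a thermal resistance in series:
R_cast iron = L/(kA) = 0.0029/(54.3×8.08) = 6.61×10^-6 K/W
R_carbon steel = L/(kA) = 0.005/(45.6×8.08) = 1.357×10^-5 K/W
R_outer film = 1/(h_o·A) = 1/(15×8.08) = 0.008251 K/W
Sum of the known resistances R_other = 0.008271 K/W
Required total resistance R_tot = ΔT/Q_allow = 123/4640 = 0.02651 K/W
R_calcium silicate = R_tot − R_other = 0.01824 K/W
L = R·k·A = 0.01824×0.0771×8.08

L ≈ 11.4 mm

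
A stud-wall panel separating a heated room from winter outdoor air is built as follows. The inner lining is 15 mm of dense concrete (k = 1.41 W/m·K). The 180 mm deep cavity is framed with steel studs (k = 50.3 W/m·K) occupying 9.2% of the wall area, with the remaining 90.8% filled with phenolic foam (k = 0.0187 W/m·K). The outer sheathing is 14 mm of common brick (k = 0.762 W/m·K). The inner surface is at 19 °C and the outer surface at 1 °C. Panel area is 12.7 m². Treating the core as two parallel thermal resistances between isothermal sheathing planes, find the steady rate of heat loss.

Sheathing layers in series; stud and cavity paths in parallel between them.
R_inner = 0.015/(1.41×12.7) = 8.377×10^-4 K/W
R_stud  = 0.18/(50.3×0.092×12.7) = 0.003063 K/W
R_cav   = 0.18/(0.0187×0.908×12.7) = 0.8347 K/W
1/R_core = 1/R_stud + 1/R_cav → R_core = 0.003052 K/W
R_outer = 0.014/(0.762×12.7) = 0.001447 K/W
R_total = 0.005336 K/W
Q = ΔT/R_total = 18/0.005336

Q ≈ 3370 W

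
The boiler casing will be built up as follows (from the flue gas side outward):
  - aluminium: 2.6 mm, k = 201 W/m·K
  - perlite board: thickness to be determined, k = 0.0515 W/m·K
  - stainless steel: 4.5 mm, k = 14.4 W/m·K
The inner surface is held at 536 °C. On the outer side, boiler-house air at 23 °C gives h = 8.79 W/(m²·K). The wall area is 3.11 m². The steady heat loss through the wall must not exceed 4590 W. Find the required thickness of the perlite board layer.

L ≈ 12 mm

Model the wall as resistances in series:
R_aluminium = L/(kA) = 0.0026/(201×3.11) = 4.159×10^-6 K/W
R_stainless steel = L/(kA) = 0.0045/(14.4×3.11) = 1.005×10^-4 K/W
R_outer film = 1/(h_o·A) = 1/(8.79×3.11) = 0.03658 K/W
Sum of the known resistances R_other = 0.03669 K/W
Required total resistance R_tot = ΔT/Q_allow = 513/4590 = 0.1118 K/W
R_perlite board = R_tot − R_other = 0.07508 K/W
L = R·k·A = 0.07508×0.0515×3.11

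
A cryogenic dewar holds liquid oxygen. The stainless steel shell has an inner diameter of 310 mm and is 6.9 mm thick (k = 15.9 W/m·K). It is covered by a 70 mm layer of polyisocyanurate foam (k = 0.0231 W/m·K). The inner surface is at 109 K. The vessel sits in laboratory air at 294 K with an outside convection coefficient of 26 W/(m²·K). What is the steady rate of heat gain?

Q ≈ 28.5 W

Spherical conduction: R = (1/r_in − 1/r_out)/(4πk) per layer; series-sum.
R_stainless steel shell = (1/0.155 − 1/0.1619)/(4π×15.9) = 0.001376 K/W
R_polyisocyanurate foam = (1/0.1619 − 1/0.2319)/(4π×0.0231) = 6.423 K/W
R_outer film = 1/(h·4πr_o²) = 1/(26×4π×0.2319²) = 0.05691 K/W
R_total = 6.481 K/W
Q = ΔT/R_total = 185/6.481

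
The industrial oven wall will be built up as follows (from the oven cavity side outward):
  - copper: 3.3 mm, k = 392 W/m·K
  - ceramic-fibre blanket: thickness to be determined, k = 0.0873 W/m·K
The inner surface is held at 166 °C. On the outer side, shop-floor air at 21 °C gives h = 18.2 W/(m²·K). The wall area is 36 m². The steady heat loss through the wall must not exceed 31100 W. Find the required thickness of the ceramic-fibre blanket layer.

L ≈ 9.86 mm

Thermal resistances in series:
R_copper = L/(kA) = 0.0033/(392×36) = 2.338×10^-7 K/W
R_outer film = 1/(h_o·A) = 1/(18.2×36) = 0.001526 K/W
Sum of the known resistances R_other = 0.001526 K/W
Required total resistance R_tot = ΔT/Q_allow = 145/31100 = 0.004662 K/W
R_ceramic-fibre blanket = R_tot − R_other = 0.003136 K/W
L = R·k·A = 0.003136×0.0873×36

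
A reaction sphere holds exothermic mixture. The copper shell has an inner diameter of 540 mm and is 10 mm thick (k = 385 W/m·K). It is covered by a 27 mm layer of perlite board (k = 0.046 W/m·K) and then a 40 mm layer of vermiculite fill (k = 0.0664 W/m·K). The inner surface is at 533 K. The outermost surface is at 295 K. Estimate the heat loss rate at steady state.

Q ≈ 240 W

For a spherical shell R = (1/r₁ − 1/r₂)/(4πk); film R = 1/(h·4πr²). In series:
R_copper shell = (1/0.27 − 1/0.28)/(4π×385) = 2.734×10^-5 K/W
R_perlite board = (1/0.28 − 1/0.307)/(4π×0.046) = 0.5434 K/W
R_vermiculite fill = (1/0.307 − 1/0.347)/(4π×0.0664) = 0.45 K/W
R_total = 0.9934 K/W
Q = ΔT/R_total = 238/0.9934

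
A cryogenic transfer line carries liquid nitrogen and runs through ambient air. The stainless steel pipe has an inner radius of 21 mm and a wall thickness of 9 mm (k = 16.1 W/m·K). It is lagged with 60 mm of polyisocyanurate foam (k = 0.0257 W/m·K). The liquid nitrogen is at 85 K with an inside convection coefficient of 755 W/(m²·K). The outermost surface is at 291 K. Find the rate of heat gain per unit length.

q′ ≈ 30.2 W/m

Treating each annulus and film as a series resistance:
R_inner film = 1/(h_i·2πr₁L) = 1/(755×2π×0.021×1) = 0.01004 K/W
R_stainless steel pipe wall = ln(30/21)/(2π×16.1×1) = 0.003526 K/W
R_polyisocyanurate foam = ln(90/30)/(2π×0.0257×1) = 6.803 K/W
R_total = 6.817 K/W
Q = ΔT/R_total = 206/6.817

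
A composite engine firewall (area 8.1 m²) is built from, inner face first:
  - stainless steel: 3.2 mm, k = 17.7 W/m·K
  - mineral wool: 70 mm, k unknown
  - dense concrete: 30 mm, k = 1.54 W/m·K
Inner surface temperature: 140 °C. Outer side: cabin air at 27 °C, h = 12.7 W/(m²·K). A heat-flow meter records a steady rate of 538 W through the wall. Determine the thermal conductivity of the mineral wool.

Series thermal resistances:
R_stainless steel = L/(kA) = 0.0032/(17.7×8.1) = 2.232×10^-5 K/W
R_dense concrete = L/(kA) = 0.03/(1.54×8.1) = 0.002405 K/W
R_outer film = 1/(h_o·A) = 1/(12.7×8.1) = 0.009721 K/W
Sum of known resistances R_other = 0.01215 K/W
Total R = ΔT/Q = 113/538 = 0.21 K/W
R_mineral wool = R_total − R_other = 0.1979 K/W
k = L/(R·A) = 0.07/(0.1979×8.1)

k ≈ 0.0437 W/(m·K)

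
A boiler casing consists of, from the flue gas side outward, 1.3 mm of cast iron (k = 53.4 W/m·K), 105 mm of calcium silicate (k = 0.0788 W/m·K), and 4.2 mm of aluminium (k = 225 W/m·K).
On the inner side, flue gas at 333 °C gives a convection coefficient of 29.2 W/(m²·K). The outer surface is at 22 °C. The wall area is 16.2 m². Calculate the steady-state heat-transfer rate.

Series thermal resistances:
R_inner film = 1/(h_i·A) = 1/(29.2×16.2) = 0.002114 K/W
R_cast iron = L/(kA) = 0.0013/(53.4×16.2) = 1.503×10^-6 K/W
R_calcium silicate = L/(kA) = 0.105/(0.0788×16.2) = 0.08225 K/W
R_aluminium = L/(kA) = 0.0042/(225×16.2) = 1.152×10^-6 K/W
R_total = 0.08437 K/W
Q = ΔT / R_total = 311 / 0.08437

Q ≈ 3690 W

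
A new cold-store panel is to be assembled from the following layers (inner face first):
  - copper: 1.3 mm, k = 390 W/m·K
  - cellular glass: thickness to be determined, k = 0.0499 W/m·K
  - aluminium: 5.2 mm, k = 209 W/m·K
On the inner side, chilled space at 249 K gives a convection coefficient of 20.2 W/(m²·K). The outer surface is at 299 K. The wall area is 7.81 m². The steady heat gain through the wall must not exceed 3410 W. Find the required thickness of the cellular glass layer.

L ≈ 3.24 mm

Using the resistance-network approach (series):
R_inner film = 1/(h_i·A) = 1/(20.2×7.81) = 0.006339 K/W
R_copper = L/(kA) = 0.0013/(390×7.81) = 4.268×10^-7 K/W
R_aluminium = L/(kA) = 0.0052/(209×7.81) = 3.186×10^-6 K/W
Sum of the known resistances R_other = 0.006342 K/W
Required total resistance R_tot = ΔT/Q_allow = 50/3410 = 0.01466 K/W
R_cellular glass = R_tot − R_other = 0.00832 K/W
L = R·k·A = 0.00832×0.0499×7.81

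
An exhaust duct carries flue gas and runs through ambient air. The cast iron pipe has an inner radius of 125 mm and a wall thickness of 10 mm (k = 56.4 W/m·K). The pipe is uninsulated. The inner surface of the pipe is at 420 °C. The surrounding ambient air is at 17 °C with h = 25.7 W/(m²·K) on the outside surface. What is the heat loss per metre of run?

q′ ≈ 8740 W/m

Cylindrical conduction, so R = ln(r₂/r₁)/(2πkL) per layer, in series:
R_cast iron pipe wall = ln(135/125)/(2π×56.4×1) = 2.172×10^-4 K/W
R_outer film = 1/(h_o·2πr_oL) = 1/(25.7×2π×0.135×1) = 0.04587 K/W
R_total = 0.04609 K/W
Q = ΔT/R_total = 403/0.04609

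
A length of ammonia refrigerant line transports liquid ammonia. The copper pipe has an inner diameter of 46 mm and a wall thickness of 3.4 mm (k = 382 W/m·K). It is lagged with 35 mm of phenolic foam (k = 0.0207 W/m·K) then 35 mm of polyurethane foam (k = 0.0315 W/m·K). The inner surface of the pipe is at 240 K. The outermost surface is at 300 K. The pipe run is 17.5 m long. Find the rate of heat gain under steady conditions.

Q ≈ 120 W

Per-layer cylindrical resistances, series-summed:
R_copper pipe wall = ln(26.4/23)/(2π×382×17.5) = 3.282×10^-6 K/W
R_phenolic foam = ln(61.4/26.4)/(2π×0.0207×17.5) = 0.3708 K/W
R_polyurethane foam = ln(96.4/61.4)/(2π×0.0315×17.5) = 0.1302 K/W
R_total = 0.5011 K/W
Q = ΔT/R_total = 60/0.5011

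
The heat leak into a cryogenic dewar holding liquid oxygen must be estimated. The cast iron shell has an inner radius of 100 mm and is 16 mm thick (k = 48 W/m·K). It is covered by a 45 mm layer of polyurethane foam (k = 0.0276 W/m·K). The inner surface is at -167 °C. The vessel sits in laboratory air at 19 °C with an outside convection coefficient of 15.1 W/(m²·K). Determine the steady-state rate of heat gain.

Each spherical layer contributes R = (1/r_i − 1/r_o)/(4πk):
R_cast iron shell = (1/0.1 − 1/0.116)/(4π×48) = 0.002287 K/W
R_polyurethane foam = (1/0.116 − 1/0.161)/(4π×0.0276) = 6.947 K/W
R_outer film = 1/(h·4πr_o²) = 1/(15.1×4π×0.161²) = 0.2033 K/W
R_total = 7.153 K/W
Q = ΔT/R_total = 186/7.153

Q ≈ 26 W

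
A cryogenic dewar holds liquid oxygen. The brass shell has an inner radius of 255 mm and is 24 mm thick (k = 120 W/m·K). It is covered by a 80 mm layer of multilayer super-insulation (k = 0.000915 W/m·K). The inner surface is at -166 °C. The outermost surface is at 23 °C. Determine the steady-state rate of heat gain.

Spherical conduction: R = (1/r_in − 1/r_out)/(4πk) per layer; series-sum.
R_brass shell = (1/0.255 − 1/0.279)/(4π×120) = 2.237×10^-4 K/W
R_multilayer super-insulation = (1/0.279 − 1/0.359)/(4π×0.000915) = 69.46 K/W
R_total = 69.46 K/W
Q = ΔT/R_total = 189/69.46

Q ≈ 2.72 W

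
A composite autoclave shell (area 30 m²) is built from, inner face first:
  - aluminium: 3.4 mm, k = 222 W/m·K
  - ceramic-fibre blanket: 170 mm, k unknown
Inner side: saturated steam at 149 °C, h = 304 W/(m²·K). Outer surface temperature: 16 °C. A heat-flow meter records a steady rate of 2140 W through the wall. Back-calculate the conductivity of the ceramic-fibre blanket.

Model the wall as resistances in series:
R_inner film = 1/(h_i·A) = 1/(304×30) = 1.096×10^-4 K/W
R_aluminium = L/(kA) = 0.0034/(222×30) = 5.105×10^-7 K/W
Sum of known resistances R_other = 1.102×10^-4 K/W
Total R = ΔT/Q = 133/2140 = 0.06215 K/W
R_ceramic-fibre blanket = R_total − R_other = 0.06204 K/W
k = L/(R·A) = 0.17/(0.06204×30)

k ≈ 0.0913 W/(m·K)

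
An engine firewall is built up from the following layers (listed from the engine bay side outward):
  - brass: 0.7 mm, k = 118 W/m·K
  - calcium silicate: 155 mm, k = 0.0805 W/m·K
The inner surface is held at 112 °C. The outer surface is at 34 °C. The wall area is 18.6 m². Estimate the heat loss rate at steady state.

Q ≈ 753 W

Thermal resistances in series:
R_brass = L/(kA) = 0.0007/(118×18.6) = 3.189×10^-7 K/W
R_calcium silicate = L/(kA) = 0.155/(0.0805×18.6) = 0.1035 K/W
R_total = 0.1035 K/W
Q = ΔT / R_total = 78 / 0.1035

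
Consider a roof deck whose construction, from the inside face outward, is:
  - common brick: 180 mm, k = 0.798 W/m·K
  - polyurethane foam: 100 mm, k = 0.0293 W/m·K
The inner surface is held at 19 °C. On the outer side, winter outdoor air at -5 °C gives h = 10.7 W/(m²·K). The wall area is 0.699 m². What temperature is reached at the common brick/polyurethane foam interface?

T ≈ 17.5 °C

Thermal resistances in series:
R_common brick = L/(kA) = 0.18/(0.798×0.699) = 0.3227 K/W
R_polyurethane foam = L/(kA) = 0.1/(0.0293×0.699) = 4.883 K/W
R_outer film = 1/(h_o·A) = 1/(10.7×0.699) = 0.1337 K/W
R_total = 5.339 K/W;  Q = ΔT/R_total = 24/5.339 = 4.495 W
T_interface = T_inner − Q·ΣR(inner→interface) = 19 − 4.5×0.3227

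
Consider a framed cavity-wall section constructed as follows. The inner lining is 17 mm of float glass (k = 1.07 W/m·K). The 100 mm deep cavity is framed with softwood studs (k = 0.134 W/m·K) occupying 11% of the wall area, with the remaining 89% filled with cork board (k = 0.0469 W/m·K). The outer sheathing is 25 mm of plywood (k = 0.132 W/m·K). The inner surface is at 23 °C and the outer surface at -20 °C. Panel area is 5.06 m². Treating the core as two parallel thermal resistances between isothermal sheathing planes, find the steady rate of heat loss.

Q ≈ 110 W

Sheathing layers in series; stud and cavity paths in parallel between them.
R_inner = 0.017/(1.07×5.06) = 0.00314 K/W
R_stud  = 0.1/(0.134×0.11×5.06) = 1.341 K/W
R_cav   = 0.1/(0.0469×0.89×5.06) = 0.4735 K/W
1/R_core = 1/R_stud + 1/R_cav → R_core = 0.3499 K/W
R_outer = 0.025/(0.132×5.06) = 0.03743 K/W
R_total = 0.3905 K/W
Q = ΔT/R_total = 43/0.3905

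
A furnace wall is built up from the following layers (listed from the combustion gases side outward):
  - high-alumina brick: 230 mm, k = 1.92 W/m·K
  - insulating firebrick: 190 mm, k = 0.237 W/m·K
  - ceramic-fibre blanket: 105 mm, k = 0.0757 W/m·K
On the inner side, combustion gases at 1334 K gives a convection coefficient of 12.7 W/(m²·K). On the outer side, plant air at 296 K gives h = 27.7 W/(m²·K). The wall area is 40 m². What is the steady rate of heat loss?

Q ≈ 17100 W

Treating each layer as a thermal resistance in series:
R_inner film = 1/(h_i·A) = 1/(12.7×40) = 0.001969 K/W
R_high-alumina brick = L/(kA) = 0.23/(1.92×40) = 0.002995 K/W
R_insulating firebrick = L/(kA) = 0.19/(0.237×40) = 0.02004 K/W
R_ceramic-fibre blanket = L/(kA) = 0.105/(0.0757×40) = 0.03468 K/W
R_outer film = 1/(h_o·A) = 1/(27.7×40) = 9.025×10^-4 K/W
R_total = 0.06058 K/W
Q = ΔT / R_total = 1038 / 0.06058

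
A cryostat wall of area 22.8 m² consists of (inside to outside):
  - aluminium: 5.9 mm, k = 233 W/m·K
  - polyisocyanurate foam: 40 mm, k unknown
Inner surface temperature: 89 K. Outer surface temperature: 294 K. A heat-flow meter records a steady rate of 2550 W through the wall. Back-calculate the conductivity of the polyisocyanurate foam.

Treating each layer as a thermal resistance in series:
R_aluminium = L/(kA) = 0.0059/(233×22.8) = 1.111×10^-6 K/W
Sum of known resistances R_other = 1.111×10^-6 K/W
Total R = ΔT/Q = 205/2550 = 0.08039 K/W
R_polyisocyanurate foam = R_total − R_other = 0.08039 K/W
k = L/(R·A) = 0.04/(0.08039×22.8)

k ≈ 0.0218 W/(m·K)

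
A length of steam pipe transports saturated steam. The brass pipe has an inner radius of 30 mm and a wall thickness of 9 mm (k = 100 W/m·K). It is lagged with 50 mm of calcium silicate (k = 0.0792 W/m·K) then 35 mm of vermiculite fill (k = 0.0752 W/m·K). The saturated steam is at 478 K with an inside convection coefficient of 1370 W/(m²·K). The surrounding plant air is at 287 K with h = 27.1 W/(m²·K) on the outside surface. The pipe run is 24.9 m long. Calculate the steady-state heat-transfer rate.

Cylindrical conduction, so R = ln(r₂/r₁)/(2πkL) per layer, in series:
R_inner film = 1/(h_i·2πr₁L) = 1/(1370×2π×0.03×24.9) = 1.555×10^-4 K/W
R_brass pipe wall = ln(39/30)/(2π×100×24.9) = 1.677×10^-5 K/W
R_calcium silicate = ln(89/39)/(2π×0.0792×24.9) = 0.06659 K/W
R_vermiculite fill = ln(124/89)/(2π×0.0752×24.9) = 0.02819 K/W
R_outer film = 1/(h_o·2πr_oL) = 1/(27.1×2π×0.124×24.9) = 0.001902 K/W
R_total = 0.09685 K/W
Q = ΔT/R_total = 191/0.09685

Q ≈ 1970 W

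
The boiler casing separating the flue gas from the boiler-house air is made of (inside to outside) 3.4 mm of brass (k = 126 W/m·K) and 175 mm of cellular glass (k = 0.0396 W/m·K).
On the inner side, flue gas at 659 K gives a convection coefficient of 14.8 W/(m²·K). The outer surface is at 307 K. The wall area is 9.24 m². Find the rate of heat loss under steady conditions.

Series thermal resistances:
R_inner film = 1/(h_i·A) = 1/(14.8×9.24) = 0.007313 K/W
R_brass = L/(kA) = 0.0034/(126×9.24) = 2.92×10^-6 K/W
R_cellular glass = L/(kA) = 0.175/(0.0396×9.24) = 0.4783 K/W
R_total = 0.4856 K/W
Q = ΔT / R_total = 352 / 0.4856

Q ≈ 725 W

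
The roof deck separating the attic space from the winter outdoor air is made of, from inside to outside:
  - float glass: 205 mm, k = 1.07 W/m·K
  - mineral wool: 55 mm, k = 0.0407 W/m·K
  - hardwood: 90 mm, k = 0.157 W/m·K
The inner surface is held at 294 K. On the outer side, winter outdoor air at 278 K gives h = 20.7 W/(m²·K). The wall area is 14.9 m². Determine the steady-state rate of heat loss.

Q ≈ 110 W

Series thermal resistances:
R_float glass = L/(kA) = 0.205/(1.07×14.9) = 0.01286 K/W
R_mineral wool = L/(kA) = 0.055/(0.0407×14.9) = 0.09069 K/W
R_hardwood = L/(kA) = 0.09/(0.157×14.9) = 0.03847 K/W
R_outer film = 1/(h_o·A) = 1/(20.7×14.9) = 0.003242 K/W
R_total = 0.1453 K/W
Q = ΔT / R_total = 16 / 0.1453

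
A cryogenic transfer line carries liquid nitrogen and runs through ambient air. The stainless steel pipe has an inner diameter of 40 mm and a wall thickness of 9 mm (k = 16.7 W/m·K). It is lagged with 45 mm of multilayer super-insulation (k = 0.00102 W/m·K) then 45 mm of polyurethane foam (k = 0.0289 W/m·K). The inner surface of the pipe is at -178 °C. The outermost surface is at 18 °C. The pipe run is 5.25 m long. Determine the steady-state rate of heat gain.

Per-layer cylindrical resistances, series-summed:
R_stainless steel pipe wall = ln(29/20)/(2π×16.7×5.25) = 6.745×10^-4 K/W
R_multilayer super-insulation = ln(74/29)/(2π×0.00102×5.25) = 27.84 K/W
R_polyurethane foam = ln(119/74)/(2π×0.0289×5.25) = 0.4983 K/W
R_total = 28.34 K/W
Q = ΔT/R_total = 196/28.34

Q ≈ 6.92 W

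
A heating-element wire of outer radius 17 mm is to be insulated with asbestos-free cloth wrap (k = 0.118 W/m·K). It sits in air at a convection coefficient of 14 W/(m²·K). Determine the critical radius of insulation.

r_cr ≈ 8.43 mm

For a cylinder r_cr = k/h = 0.118/14
r_cr = 8.43 mm; since the bare radius (17 mm) is above r_cr, any added insulation will reduce heat loss.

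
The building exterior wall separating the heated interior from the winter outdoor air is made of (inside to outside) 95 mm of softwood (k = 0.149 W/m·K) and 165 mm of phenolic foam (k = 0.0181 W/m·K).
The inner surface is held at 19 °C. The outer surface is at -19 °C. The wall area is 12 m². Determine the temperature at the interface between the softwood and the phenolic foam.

Treating each layer as a thermal resistance in series:
R_softwood = L/(kA) = 0.095/(0.149×12) = 0.05313 K/W
R_phenolic foam = L/(kA) = 0.165/(0.0181×12) = 0.7597 K/W
R_total = 0.8128 K/W;  Q = ΔT/R_total = 38/0.8128 = 46.75 W
T_interface = T_inner − Q·ΣR(inner→interface) = 19 − 46.8×0.05313

T ≈ 16.5 °C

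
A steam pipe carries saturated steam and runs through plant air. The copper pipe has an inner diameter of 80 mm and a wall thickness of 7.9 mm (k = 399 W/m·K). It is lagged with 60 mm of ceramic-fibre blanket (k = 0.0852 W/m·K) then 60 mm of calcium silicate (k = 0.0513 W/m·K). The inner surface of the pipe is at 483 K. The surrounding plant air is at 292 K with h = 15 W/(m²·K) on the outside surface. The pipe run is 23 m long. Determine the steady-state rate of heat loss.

Q ≈ 1490 W

For a radial system each layer contributes R = ln(r_out/r_in)/(2πkL); films add R = 1/(hA).
R_copper pipe wall = ln(47.9/40)/(2π×399×23) = 3.126×10^-6 K/W
R_ceramic-fibre blanket = ln(107.9/47.9)/(2π×0.0852×23) = 0.06596 K/W
R_calcium silicate = ln(167.9/107.9)/(2π×0.0513×23) = 0.05964 K/W
R_outer film = 1/(h_o·2πr_oL) = 1/(15×2π×0.1679×23) = 0.002748 K/W
R_total = 0.1283 K/W
Q = ΔT/R_total = 191/0.1283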